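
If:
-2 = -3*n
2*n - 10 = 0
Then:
No Solution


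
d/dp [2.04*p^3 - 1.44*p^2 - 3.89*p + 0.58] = 6.12*p^2 - 2.88*p - 3.89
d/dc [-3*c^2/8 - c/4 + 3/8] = -3*c/4 - 1/4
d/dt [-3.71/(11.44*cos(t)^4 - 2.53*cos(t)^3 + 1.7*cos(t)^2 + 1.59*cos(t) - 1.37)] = (-169.7696*cos(t)^3 + 28.1589*cos(t)^2 - 12.614*cos(t) - 5.8989)*sin(t)/(11.44*cos(t)^4 - 2.53*cos(t)^3 + 1.7*cos(t)^2 + 1.59*cos(t) - 1.37)^2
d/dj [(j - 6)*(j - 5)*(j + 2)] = 3*j^2 - 18*j + 8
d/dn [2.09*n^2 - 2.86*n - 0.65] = 4.18*n - 2.86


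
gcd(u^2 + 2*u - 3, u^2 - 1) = u - 1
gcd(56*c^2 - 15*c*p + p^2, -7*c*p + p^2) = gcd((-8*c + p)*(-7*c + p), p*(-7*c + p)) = -7*c + p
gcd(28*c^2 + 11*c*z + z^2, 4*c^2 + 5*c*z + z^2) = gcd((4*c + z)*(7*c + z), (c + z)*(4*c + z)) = 4*c + z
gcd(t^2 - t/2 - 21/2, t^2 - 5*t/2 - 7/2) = t - 7/2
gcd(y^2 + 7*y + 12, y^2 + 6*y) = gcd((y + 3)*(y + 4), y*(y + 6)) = 1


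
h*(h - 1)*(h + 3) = h^3 + 2*h^2 - 3*h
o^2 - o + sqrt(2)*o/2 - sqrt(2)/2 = (o - 1)*(o + sqrt(2)/2)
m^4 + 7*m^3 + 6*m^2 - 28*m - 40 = (m - 2)*(m + 2)^2*(m + 5)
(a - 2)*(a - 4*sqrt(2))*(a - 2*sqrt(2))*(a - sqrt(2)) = a^4 - 7*sqrt(2)*a^3 - 2*a^3 + 14*sqrt(2)*a^2 + 28*a^2 - 56*a - 16*sqrt(2)*a + 32*sqrt(2)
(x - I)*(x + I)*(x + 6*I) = x^3 + 6*I*x^2 + x + 6*I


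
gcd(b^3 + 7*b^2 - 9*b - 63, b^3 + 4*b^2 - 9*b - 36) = b^2 - 9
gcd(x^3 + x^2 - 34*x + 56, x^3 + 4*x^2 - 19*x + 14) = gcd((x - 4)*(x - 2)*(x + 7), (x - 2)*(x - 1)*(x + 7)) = x^2 + 5*x - 14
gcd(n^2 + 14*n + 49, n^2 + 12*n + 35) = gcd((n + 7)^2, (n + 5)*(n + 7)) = n + 7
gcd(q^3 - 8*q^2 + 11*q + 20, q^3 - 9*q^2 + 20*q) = q^2 - 9*q + 20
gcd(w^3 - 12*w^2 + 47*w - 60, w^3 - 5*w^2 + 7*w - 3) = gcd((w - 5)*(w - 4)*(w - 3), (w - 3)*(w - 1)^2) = w - 3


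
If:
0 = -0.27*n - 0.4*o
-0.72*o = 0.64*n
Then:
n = 0.00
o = 0.00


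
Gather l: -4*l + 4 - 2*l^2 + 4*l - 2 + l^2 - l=-l^2 - l + 2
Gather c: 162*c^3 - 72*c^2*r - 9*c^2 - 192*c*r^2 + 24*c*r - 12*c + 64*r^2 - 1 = 162*c^3 + c^2*(-72*r - 9) + c*(-192*r^2 + 24*r - 12) + 64*r^2 - 1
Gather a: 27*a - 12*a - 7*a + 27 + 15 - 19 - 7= 8*a + 16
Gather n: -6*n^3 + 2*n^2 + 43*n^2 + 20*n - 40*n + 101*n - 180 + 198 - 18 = -6*n^3 + 45*n^2 + 81*n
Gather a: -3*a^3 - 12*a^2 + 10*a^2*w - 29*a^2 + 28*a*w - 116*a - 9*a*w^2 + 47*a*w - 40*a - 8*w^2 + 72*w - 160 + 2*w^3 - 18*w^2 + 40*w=-3*a^3 + a^2*(10*w - 41) + a*(-9*w^2 + 75*w - 156) + 2*w^3 - 26*w^2 + 112*w - 160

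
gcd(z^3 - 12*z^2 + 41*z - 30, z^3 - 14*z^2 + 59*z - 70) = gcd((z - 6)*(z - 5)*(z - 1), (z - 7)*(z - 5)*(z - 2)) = z - 5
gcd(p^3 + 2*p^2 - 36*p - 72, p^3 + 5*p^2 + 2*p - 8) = p + 2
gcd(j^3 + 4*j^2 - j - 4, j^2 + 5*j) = 1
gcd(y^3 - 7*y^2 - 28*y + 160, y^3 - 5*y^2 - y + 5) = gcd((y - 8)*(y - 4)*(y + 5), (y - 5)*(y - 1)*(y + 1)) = 1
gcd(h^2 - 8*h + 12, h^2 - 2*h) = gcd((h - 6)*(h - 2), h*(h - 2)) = h - 2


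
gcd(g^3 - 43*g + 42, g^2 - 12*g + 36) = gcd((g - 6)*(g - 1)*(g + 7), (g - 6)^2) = g - 6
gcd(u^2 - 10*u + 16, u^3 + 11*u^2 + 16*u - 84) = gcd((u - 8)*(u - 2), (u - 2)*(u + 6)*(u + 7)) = u - 2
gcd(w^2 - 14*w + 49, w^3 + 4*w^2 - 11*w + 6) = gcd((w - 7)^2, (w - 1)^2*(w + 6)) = 1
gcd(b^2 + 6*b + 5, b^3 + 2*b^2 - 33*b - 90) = b + 5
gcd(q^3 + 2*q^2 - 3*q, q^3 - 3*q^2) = q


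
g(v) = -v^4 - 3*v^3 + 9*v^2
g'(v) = -4*v^3 - 9*v^2 + 18*v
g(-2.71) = 71.87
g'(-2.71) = -35.27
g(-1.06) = 12.42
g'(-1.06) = -24.43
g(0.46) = 1.57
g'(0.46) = 5.99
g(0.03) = 0.01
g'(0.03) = 0.53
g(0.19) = 0.30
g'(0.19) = 3.07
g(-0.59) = 3.63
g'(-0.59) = -12.93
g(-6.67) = -688.64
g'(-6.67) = 666.50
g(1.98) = -3.37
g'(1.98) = -30.69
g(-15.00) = -38475.00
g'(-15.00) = 11205.00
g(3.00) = -81.00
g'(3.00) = -135.00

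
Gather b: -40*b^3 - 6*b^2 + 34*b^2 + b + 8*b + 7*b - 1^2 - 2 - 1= -40*b^3 + 28*b^2 + 16*b - 4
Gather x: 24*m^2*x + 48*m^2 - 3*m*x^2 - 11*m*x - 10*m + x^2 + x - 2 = 48*m^2 - 10*m + x^2*(1 - 3*m) + x*(24*m^2 - 11*m + 1) - 2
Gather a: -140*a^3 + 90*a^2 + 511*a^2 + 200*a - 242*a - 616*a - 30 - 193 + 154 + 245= -140*a^3 + 601*a^2 - 658*a + 176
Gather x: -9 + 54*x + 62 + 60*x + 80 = 114*x + 133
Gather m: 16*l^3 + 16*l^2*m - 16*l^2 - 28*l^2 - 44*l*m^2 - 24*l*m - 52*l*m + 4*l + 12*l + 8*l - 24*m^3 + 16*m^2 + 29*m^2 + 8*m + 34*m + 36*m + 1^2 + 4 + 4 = 16*l^3 - 44*l^2 + 24*l - 24*m^3 + m^2*(45 - 44*l) + m*(16*l^2 - 76*l + 78) + 9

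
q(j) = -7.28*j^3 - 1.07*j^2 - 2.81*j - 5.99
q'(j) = -21.84*j^2 - 2.14*j - 2.81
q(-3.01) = 191.31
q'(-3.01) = -194.24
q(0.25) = -6.87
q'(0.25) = -4.71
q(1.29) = -27.02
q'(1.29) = -41.91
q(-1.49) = 19.90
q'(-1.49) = -48.11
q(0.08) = -6.23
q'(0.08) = -3.12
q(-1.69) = 30.84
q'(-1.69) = -61.57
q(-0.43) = -4.40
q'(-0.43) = -5.93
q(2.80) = -182.06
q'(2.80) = -180.03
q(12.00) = -12773.63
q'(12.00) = -3173.45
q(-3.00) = 189.37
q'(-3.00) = -192.95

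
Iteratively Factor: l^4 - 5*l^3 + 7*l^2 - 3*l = (l - 1)*(l^3 - 4*l^2 + 3*l) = l*(l - 1)*(l^2 - 4*l + 3) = l*(l - 3)*(l - 1)*(l - 1)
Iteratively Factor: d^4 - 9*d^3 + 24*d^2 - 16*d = (d - 4)*(d^3 - 5*d^2 + 4*d) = (d - 4)^2*(d^2 - d) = d*(d - 4)^2*(d - 1)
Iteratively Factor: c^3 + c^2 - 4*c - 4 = (c + 2)*(c^2 - c - 2) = (c + 1)*(c + 2)*(c - 2)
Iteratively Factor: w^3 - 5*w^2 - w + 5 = (w + 1)*(w^2 - 6*w + 5) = (w - 1)*(w + 1)*(w - 5)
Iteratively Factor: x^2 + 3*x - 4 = (x - 1)*(x + 4)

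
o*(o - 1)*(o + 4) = o^3 + 3*o^2 - 4*o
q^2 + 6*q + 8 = (q + 2)*(q + 4)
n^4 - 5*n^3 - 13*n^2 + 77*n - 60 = (n - 5)*(n - 3)*(n - 1)*(n + 4)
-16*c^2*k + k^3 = k*(-4*c + k)*(4*c + k)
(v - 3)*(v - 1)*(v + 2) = v^3 - 2*v^2 - 5*v + 6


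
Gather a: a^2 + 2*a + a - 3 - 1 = a^2 + 3*a - 4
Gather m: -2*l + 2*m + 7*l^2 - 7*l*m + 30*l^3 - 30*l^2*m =30*l^3 + 7*l^2 - 2*l + m*(-30*l^2 - 7*l + 2)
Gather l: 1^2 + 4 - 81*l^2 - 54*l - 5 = -81*l^2 - 54*l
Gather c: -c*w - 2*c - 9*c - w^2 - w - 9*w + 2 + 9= c*(-w - 11) - w^2 - 10*w + 11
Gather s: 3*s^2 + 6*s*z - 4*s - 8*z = 3*s^2 + s*(6*z - 4) - 8*z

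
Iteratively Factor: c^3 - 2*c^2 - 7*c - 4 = (c + 1)*(c^2 - 3*c - 4) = (c - 4)*(c + 1)*(c + 1)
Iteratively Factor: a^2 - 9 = (a + 3)*(a - 3)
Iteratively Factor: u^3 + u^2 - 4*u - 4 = (u + 1)*(u^2 - 4) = (u + 1)*(u + 2)*(u - 2)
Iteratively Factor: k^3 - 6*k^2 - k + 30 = (k + 2)*(k^2 - 8*k + 15) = (k - 5)*(k + 2)*(k - 3)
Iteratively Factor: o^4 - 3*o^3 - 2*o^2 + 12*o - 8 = (o - 1)*(o^3 - 2*o^2 - 4*o + 8) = (o - 2)*(o - 1)*(o^2 - 4) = (o - 2)*(o - 1)*(o + 2)*(o - 2)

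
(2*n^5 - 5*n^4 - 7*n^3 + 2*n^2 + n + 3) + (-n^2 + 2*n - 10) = 2*n^5 - 5*n^4 - 7*n^3 + n^2 + 3*n - 7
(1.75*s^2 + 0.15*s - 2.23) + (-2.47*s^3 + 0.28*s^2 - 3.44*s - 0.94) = -2.47*s^3 + 2.03*s^2 - 3.29*s - 3.17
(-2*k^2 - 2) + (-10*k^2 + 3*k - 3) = -12*k^2 + 3*k - 5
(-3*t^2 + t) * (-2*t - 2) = 6*t^3 + 4*t^2 - 2*t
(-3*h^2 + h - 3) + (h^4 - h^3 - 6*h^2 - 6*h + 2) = h^4 - h^3 - 9*h^2 - 5*h - 1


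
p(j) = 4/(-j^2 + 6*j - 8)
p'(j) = 4*(2*j - 6)/(-j^2 + 6*j - 8)^2 = 8*(j - 3)/(j^2 - 6*j + 8)^2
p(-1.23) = -0.24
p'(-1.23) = -0.12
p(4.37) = -4.56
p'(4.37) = 14.25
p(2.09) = 23.27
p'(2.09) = -246.37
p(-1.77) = -0.18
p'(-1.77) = -0.08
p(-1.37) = -0.22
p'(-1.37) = -0.11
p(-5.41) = -0.06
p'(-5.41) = -0.01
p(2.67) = 4.49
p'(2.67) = -3.32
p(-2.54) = -0.13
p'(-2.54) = -0.05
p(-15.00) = -0.01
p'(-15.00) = 0.00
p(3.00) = 4.00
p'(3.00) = 0.00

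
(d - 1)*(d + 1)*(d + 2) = d^3 + 2*d^2 - d - 2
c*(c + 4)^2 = c^3 + 8*c^2 + 16*c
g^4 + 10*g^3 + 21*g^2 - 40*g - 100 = (g - 2)*(g + 2)*(g + 5)^2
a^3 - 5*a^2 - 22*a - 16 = (a - 8)*(a + 1)*(a + 2)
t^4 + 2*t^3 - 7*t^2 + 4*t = t*(t - 1)^2*(t + 4)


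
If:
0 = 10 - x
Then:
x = 10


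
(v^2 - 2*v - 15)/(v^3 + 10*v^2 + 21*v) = (v - 5)/(v*(v + 7))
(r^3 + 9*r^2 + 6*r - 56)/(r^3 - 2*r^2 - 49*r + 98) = (r + 4)/(r - 7)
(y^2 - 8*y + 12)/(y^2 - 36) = (y - 2)/(y + 6)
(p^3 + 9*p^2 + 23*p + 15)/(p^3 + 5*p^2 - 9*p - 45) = (p + 1)/(p - 3)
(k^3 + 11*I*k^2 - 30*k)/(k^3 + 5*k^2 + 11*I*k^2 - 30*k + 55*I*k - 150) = k/(k + 5)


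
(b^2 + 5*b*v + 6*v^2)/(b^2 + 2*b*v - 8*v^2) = (b^2 + 5*b*v + 6*v^2)/(b^2 + 2*b*v - 8*v^2)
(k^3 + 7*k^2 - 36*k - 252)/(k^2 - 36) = k + 7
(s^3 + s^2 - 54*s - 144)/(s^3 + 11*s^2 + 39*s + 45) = (s^2 - 2*s - 48)/(s^2 + 8*s + 15)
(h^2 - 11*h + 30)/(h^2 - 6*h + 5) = (h - 6)/(h - 1)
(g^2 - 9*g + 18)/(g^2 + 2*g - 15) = (g - 6)/(g + 5)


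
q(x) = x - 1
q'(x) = 1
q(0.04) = -0.96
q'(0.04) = 1.00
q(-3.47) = -4.47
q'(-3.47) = 1.00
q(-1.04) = -2.04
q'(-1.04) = 1.00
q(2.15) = 1.15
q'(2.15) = 1.00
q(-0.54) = -1.54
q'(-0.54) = 1.00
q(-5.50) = -6.50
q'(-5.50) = 1.00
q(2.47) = 1.47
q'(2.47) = 1.00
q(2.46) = 1.46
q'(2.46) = 1.00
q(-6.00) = -7.00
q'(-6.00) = 1.00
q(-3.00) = -4.00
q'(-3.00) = 1.00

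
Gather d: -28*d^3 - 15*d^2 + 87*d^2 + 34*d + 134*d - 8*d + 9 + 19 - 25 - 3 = -28*d^3 + 72*d^2 + 160*d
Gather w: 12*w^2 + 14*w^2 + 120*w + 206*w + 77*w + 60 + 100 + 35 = 26*w^2 + 403*w + 195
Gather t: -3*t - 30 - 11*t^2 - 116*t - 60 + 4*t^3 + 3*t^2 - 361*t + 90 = 4*t^3 - 8*t^2 - 480*t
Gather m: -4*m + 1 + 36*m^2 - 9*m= 36*m^2 - 13*m + 1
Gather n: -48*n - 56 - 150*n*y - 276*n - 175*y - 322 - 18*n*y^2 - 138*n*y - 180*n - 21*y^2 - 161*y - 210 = n*(-18*y^2 - 288*y - 504) - 21*y^2 - 336*y - 588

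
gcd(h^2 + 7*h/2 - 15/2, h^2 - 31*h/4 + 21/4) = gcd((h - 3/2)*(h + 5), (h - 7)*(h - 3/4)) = 1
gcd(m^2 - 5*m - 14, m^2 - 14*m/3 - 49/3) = m - 7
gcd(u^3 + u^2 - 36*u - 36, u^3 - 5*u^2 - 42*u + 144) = u + 6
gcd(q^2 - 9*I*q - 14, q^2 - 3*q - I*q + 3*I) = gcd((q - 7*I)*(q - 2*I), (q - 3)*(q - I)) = 1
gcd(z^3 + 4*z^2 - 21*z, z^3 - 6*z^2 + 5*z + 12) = z - 3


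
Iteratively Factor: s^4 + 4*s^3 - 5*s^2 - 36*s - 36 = (s - 3)*(s^3 + 7*s^2 + 16*s + 12) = (s - 3)*(s + 2)*(s^2 + 5*s + 6) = (s - 3)*(s + 2)*(s + 3)*(s + 2)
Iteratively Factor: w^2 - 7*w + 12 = (w - 3)*(w - 4)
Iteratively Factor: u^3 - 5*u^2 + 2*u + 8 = (u - 2)*(u^2 - 3*u - 4) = (u - 4)*(u - 2)*(u + 1)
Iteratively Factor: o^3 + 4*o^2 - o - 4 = (o - 1)*(o^2 + 5*o + 4) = (o - 1)*(o + 1)*(o + 4)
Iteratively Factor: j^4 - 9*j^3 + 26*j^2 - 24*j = (j - 4)*(j^3 - 5*j^2 + 6*j) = (j - 4)*(j - 3)*(j^2 - 2*j) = (j - 4)*(j - 3)*(j - 2)*(j)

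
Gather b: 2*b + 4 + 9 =2*b + 13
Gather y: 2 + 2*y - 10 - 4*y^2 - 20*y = -4*y^2 - 18*y - 8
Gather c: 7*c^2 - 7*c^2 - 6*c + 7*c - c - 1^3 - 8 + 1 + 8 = 0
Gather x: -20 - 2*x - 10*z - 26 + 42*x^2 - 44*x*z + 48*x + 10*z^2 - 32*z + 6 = 42*x^2 + x*(46 - 44*z) + 10*z^2 - 42*z - 40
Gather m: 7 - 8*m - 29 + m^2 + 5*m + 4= m^2 - 3*m - 18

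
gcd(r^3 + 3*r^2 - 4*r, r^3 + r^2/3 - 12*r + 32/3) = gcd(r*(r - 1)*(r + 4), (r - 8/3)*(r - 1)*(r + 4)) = r^2 + 3*r - 4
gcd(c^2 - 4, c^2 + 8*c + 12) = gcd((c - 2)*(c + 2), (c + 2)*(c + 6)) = c + 2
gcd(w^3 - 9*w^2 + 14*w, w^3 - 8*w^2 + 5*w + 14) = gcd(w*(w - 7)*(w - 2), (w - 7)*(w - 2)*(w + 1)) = w^2 - 9*w + 14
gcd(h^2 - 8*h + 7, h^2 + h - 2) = h - 1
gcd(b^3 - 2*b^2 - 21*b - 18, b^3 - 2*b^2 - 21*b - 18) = b^3 - 2*b^2 - 21*b - 18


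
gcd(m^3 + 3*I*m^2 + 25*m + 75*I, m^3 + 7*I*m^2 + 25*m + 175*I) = m^2 + 25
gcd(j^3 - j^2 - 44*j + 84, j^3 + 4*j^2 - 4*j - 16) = j - 2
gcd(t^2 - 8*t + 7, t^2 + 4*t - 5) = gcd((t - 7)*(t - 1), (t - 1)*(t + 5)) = t - 1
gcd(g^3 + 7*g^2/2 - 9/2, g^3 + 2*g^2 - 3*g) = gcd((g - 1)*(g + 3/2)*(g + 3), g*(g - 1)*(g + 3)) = g^2 + 2*g - 3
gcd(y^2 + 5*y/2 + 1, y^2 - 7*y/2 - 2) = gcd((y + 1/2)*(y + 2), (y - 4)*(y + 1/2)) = y + 1/2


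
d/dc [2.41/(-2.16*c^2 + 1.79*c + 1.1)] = (10.4112*c - 4.3139)/(-2.16*c^2 + 1.79*c + 1.1)^2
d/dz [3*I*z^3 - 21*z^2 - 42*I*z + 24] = 9*I*z^2 - 42*z - 42*I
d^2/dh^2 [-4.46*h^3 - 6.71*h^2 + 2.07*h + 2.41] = -26.76*h - 13.42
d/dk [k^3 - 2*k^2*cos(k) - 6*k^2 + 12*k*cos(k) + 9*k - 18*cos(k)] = 2*k^2*sin(k) + 3*k^2 - 12*k*sin(k) - 4*k*cos(k) - 12*k + 18*sin(k) + 12*cos(k) + 9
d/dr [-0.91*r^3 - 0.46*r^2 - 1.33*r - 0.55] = -2.73*r^2 - 0.92*r - 1.33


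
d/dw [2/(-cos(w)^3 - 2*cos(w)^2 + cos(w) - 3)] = 2*(-3*cos(w)^2 - 4*cos(w) + 1)*sin(w)/(sin(w)^2*cos(w) + 2*sin(w)^2 - 5)^2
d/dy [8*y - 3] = 8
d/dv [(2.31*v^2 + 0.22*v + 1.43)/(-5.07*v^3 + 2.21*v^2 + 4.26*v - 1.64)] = (11.7117*v^4 + 2.2308*v^3 + 31.1047*v^2 - 13.8974*v - 6.4526)/(25.7049*v^6 - 22.4094*v^5 - 38.3123*v^4 + 35.4588*v^3 + 10.8988*v^2 - 13.9728*v + 2.6896)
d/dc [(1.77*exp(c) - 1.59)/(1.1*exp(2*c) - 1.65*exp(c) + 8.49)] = (-1.947*exp(2*c) + 3.498*exp(c) + 12.4038)*exp(c)/(1.21*exp(4*c) - 3.63*exp(3*c) + 21.4005*exp(2*c) - 28.017*exp(c) + 72.0801)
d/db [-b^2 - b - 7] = -2*b - 1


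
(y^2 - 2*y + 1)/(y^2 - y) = (y - 1)/y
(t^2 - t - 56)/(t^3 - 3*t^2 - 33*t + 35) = (t^2 - t - 56)/(t^3 - 3*t^2 - 33*t + 35)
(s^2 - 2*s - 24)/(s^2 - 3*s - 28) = (s - 6)/(s - 7)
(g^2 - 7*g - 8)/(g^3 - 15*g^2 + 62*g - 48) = (g + 1)/(g^2 - 7*g + 6)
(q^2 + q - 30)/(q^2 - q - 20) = (q + 6)/(q + 4)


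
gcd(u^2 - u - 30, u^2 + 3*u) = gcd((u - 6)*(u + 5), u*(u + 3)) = 1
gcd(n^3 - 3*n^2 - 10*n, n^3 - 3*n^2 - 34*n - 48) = n + 2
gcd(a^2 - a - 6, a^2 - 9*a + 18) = a - 3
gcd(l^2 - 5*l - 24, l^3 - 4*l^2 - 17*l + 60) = 1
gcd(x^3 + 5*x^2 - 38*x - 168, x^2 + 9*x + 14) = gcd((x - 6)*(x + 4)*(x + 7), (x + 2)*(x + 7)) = x + 7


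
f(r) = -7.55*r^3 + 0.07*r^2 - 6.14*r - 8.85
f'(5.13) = -601.50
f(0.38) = -11.59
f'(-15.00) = -5104.49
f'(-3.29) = -251.77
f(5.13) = -1057.80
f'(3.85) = -341.33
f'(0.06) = -6.21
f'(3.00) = -209.57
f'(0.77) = -19.46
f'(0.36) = -9.03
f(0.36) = -11.40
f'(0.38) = -9.36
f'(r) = -22.65*r^2 + 0.14*r - 6.14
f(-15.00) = 25580.25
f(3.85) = -462.30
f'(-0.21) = -7.17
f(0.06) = -9.22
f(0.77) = -16.98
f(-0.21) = -7.49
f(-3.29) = 280.97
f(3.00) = -230.49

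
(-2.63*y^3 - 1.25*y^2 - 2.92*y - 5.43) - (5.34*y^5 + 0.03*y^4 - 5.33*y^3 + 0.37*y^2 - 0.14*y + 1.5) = -5.34*y^5 - 0.03*y^4 + 2.7*y^3 - 1.62*y^2 - 2.78*y - 6.93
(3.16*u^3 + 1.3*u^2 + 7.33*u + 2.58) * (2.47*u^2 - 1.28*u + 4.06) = 7.8052*u^5 - 0.8338*u^4 + 29.2707*u^3 + 2.2682*u^2 + 26.4574*u + 10.4748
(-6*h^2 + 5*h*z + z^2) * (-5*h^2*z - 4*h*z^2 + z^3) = 30*h^4*z - h^3*z^2 - 31*h^2*z^3 + h*z^4 + z^5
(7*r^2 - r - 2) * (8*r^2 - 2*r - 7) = 56*r^4 - 22*r^3 - 63*r^2 + 11*r + 14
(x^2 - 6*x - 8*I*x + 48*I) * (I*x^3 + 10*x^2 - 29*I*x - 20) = I*x^5 + 18*x^4 - 6*I*x^4 - 108*x^3 - 109*I*x^3 - 252*x^2 + 654*I*x^2 + 1512*x + 160*I*x - 960*I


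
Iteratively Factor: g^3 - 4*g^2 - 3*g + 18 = (g - 3)*(g^2 - g - 6) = (g - 3)*(g + 2)*(g - 3)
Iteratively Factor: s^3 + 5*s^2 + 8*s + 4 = (s + 1)*(s^2 + 4*s + 4) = (s + 1)*(s + 2)*(s + 2)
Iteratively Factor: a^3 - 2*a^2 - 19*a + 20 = (a + 4)*(a^2 - 6*a + 5) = (a - 1)*(a + 4)*(a - 5)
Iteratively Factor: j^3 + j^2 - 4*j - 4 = (j + 1)*(j^2 - 4) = (j - 2)*(j + 1)*(j + 2)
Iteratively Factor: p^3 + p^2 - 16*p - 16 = (p + 1)*(p^2 - 16) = (p + 1)*(p + 4)*(p - 4)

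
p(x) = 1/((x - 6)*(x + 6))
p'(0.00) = 0.00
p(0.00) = -0.03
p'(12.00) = 0.00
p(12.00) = 0.01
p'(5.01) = -0.08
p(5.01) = -0.09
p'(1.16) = -0.00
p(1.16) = -0.03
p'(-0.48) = 0.00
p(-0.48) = -0.03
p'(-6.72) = 0.16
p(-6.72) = 0.11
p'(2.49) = -0.01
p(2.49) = -0.03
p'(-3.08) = 0.01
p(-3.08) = -0.04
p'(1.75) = -0.00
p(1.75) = -0.03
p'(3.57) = -0.01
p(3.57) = -0.04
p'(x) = -1/((x - 6)*(x + 6)^2) - 1/((x - 6)^2*(x + 6)) = -2*x/(x^4 - 72*x^2 + 1296)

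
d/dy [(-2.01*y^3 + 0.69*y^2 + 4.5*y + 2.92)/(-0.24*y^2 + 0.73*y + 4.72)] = (0.4824*y^4 - 2.9346*y^3 - 26.8779*y^2 + 7.9152*y + 19.1084)/(0.0576*y^4 - 0.3504*y^3 - 1.7327*y^2 + 6.8912*y + 22.2784)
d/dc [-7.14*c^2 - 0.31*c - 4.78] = -14.28*c - 0.31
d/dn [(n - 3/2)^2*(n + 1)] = (2*n - 3)*(6*n + 1)/4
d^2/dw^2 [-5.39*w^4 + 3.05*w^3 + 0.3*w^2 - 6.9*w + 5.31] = -64.68*w^2 + 18.3*w + 0.6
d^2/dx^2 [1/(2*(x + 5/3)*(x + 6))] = 3*(9*(x + 6)^2 + 3*(x + 6)*(3*x + 5) + (3*x + 5)^2)/((x + 6)^3*(3*x + 5)^3)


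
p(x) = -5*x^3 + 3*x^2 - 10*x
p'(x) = -15*x^2 + 6*x - 10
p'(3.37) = -160.13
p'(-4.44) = -332.34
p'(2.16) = -67.02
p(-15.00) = 17700.00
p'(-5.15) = -438.74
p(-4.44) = 541.18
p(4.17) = -352.09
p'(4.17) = -245.81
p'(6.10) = -531.55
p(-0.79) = 12.24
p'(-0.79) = -24.10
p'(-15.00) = -3475.00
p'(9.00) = -1171.00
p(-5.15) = 814.02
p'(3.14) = -139.05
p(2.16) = -57.99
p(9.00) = -3492.00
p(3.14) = -156.62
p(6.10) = -1084.28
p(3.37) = -190.99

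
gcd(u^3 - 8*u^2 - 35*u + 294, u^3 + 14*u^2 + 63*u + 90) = u + 6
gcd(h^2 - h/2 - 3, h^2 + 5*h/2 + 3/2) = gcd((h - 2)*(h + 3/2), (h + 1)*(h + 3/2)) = h + 3/2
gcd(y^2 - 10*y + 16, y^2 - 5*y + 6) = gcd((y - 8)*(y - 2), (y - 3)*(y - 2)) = y - 2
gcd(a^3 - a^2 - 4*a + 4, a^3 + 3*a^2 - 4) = a^2 + a - 2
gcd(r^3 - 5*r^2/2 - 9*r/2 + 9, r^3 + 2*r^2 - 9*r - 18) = r^2 - r - 6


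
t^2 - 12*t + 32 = (t - 8)*(t - 4)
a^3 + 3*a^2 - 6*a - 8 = (a - 2)*(a + 1)*(a + 4)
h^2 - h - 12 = (h - 4)*(h + 3)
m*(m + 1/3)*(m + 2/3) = m^3 + m^2 + 2*m/9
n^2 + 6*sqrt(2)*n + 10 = (n + sqrt(2))*(n + 5*sqrt(2))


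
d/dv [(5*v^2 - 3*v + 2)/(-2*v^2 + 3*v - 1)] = (9*v^2 - 2*v - 3)/(4*v^4 - 12*v^3 + 13*v^2 - 6*v + 1)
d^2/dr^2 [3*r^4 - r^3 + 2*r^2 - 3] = 36*r^2 - 6*r + 4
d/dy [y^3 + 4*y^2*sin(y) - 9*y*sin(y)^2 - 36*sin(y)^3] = 4*y^2*cos(y) + 3*y^2 + 8*y*sin(y) - 9*y*sin(2*y) - 108*sin(y)^2*cos(y) - 9*sin(y)^2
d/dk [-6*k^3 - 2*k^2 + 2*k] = -18*k^2 - 4*k + 2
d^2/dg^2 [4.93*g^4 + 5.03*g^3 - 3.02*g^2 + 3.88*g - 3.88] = 59.16*g^2 + 30.18*g - 6.04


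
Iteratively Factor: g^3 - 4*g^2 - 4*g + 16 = (g + 2)*(g^2 - 6*g + 8) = (g - 2)*(g + 2)*(g - 4)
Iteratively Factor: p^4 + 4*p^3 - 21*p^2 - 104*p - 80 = (p - 5)*(p^3 + 9*p^2 + 24*p + 16) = (p - 5)*(p + 4)*(p^2 + 5*p + 4) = (p - 5)*(p + 4)^2*(p + 1)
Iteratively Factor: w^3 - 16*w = (w)*(w^2 - 16) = w*(w - 4)*(w + 4)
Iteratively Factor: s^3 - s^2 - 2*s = (s - 2)*(s^2 + s) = (s - 2)*(s + 1)*(s)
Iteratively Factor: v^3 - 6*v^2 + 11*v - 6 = (v - 3)*(v^2 - 3*v + 2) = (v - 3)*(v - 2)*(v - 1)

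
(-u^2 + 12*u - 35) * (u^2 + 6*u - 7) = -u^4 + 6*u^3 + 44*u^2 - 294*u + 245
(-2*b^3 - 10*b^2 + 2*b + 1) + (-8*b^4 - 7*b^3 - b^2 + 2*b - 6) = -8*b^4 - 9*b^3 - 11*b^2 + 4*b - 5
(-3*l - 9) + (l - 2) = -2*l - 11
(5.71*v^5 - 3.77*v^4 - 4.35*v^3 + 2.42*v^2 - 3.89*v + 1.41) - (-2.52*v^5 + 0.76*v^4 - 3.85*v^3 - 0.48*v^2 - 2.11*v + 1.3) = 8.23*v^5 - 4.53*v^4 - 0.5*v^3 + 2.9*v^2 - 1.78*v + 0.11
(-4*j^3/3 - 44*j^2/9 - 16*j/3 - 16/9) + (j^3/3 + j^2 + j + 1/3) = -j^3 - 35*j^2/9 - 13*j/3 - 13/9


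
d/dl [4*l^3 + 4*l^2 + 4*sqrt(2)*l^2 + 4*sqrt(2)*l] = 12*l^2 + 8*l + 8*sqrt(2)*l + 4*sqrt(2)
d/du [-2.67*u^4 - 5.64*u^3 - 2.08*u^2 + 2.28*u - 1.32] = -10.68*u^3 - 16.92*u^2 - 4.16*u + 2.28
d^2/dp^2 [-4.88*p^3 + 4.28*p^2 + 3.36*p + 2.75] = 8.56 - 29.28*p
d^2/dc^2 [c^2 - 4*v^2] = 2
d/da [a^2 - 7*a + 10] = 2*a - 7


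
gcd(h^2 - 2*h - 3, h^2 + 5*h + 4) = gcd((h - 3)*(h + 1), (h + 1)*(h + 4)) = h + 1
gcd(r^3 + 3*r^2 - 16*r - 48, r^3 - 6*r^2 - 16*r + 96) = r^2 - 16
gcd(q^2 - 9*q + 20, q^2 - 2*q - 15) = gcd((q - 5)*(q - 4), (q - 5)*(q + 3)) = q - 5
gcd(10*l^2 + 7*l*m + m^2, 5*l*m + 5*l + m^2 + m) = 5*l + m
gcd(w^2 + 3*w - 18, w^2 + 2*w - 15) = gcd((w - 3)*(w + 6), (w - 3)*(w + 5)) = w - 3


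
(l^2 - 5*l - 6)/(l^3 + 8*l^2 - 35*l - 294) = (l + 1)/(l^2 + 14*l + 49)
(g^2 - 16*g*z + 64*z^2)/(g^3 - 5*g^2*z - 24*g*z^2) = (g - 8*z)/(g*(g + 3*z))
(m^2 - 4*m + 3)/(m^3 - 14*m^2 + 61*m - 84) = (m - 1)/(m^2 - 11*m + 28)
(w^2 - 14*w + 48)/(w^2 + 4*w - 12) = (w^2 - 14*w + 48)/(w^2 + 4*w - 12)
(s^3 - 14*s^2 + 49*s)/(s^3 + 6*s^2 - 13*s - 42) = s*(s^2 - 14*s + 49)/(s^3 + 6*s^2 - 13*s - 42)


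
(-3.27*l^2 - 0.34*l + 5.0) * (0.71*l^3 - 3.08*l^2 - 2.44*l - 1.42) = -2.3217*l^5 + 9.8302*l^4 + 12.576*l^3 - 9.927*l^2 - 11.7172*l - 7.1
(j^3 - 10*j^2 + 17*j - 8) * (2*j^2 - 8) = 2*j^5 - 20*j^4 + 26*j^3 + 64*j^2 - 136*j + 64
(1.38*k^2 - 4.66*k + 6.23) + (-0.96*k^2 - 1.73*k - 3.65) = 0.42*k^2 - 6.39*k + 2.58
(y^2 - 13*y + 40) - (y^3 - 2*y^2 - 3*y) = -y^3 + 3*y^2 - 10*y + 40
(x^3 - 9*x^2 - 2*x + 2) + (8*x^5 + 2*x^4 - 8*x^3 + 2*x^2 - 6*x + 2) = 8*x^5 + 2*x^4 - 7*x^3 - 7*x^2 - 8*x + 4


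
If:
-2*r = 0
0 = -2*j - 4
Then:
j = -2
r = 0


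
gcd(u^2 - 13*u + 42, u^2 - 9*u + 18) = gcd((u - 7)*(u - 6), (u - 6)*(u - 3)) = u - 6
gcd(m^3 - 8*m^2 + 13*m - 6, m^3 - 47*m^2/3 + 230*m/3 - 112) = m - 6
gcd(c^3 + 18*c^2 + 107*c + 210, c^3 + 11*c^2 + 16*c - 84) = c^2 + 13*c + 42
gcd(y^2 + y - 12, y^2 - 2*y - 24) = y + 4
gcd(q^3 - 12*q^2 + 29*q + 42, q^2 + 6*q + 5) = q + 1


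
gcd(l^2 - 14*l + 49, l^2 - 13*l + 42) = l - 7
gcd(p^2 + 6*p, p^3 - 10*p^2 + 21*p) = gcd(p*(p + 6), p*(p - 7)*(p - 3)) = p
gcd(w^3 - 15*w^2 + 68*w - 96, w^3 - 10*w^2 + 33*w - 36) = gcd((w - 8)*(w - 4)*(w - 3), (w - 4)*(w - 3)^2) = w^2 - 7*w + 12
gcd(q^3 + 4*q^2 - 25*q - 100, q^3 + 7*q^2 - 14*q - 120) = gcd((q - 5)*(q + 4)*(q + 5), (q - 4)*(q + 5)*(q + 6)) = q + 5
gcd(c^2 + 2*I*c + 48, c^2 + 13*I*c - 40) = c + 8*I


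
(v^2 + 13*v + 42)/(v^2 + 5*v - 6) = (v + 7)/(v - 1)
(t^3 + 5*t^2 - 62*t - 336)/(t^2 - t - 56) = t + 6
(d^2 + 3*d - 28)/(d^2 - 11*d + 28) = (d + 7)/(d - 7)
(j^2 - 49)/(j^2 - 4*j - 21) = (j + 7)/(j + 3)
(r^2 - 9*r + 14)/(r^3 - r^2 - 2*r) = (r - 7)/(r*(r + 1))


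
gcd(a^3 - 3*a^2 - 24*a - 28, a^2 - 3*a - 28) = a - 7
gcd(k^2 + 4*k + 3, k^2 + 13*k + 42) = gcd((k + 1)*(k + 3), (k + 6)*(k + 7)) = 1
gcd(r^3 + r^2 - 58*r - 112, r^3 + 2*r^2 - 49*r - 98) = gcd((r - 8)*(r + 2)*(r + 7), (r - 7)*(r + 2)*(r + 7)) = r^2 + 9*r + 14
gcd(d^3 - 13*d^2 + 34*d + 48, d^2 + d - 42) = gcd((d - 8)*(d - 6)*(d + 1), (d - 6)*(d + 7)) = d - 6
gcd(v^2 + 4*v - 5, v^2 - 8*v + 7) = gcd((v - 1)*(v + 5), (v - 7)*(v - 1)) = v - 1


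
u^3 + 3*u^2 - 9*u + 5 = (u - 1)^2*(u + 5)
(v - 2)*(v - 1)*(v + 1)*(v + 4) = v^4 + 2*v^3 - 9*v^2 - 2*v + 8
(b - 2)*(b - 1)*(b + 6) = b^3 + 3*b^2 - 16*b + 12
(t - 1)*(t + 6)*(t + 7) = t^3 + 12*t^2 + 29*t - 42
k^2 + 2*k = k*(k + 2)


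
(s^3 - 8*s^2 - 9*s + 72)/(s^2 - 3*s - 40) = (s^2 - 9)/(s + 5)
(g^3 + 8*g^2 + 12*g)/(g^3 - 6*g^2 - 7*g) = (g^2 + 8*g + 12)/(g^2 - 6*g - 7)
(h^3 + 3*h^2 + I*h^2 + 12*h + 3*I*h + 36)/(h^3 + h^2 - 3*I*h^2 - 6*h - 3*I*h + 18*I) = (h + 4*I)/(h - 2)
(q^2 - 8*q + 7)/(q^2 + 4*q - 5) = (q - 7)/(q + 5)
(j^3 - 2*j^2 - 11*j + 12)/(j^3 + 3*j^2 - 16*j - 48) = (j - 1)/(j + 4)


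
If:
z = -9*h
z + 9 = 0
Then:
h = 1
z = -9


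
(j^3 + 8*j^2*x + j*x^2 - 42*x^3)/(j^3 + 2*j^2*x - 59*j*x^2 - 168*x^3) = (-j + 2*x)/(-j + 8*x)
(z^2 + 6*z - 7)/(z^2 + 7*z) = (z - 1)/z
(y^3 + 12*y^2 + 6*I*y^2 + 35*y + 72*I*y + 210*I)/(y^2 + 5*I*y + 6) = (y^2 + 12*y + 35)/(y - I)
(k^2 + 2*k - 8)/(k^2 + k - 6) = (k + 4)/(k + 3)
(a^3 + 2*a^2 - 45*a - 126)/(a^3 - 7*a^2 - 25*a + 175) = (a^2 + 9*a + 18)/(a^2 - 25)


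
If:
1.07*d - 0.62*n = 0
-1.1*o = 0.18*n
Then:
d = -3.54101765316719*o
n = -6.11111111111111*o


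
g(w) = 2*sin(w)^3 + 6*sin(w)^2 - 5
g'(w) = 6*sin(w)^2*cos(w) + 12*sin(w)*cos(w)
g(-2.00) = -1.54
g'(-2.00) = 2.48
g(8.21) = 1.92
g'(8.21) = -5.76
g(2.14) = 0.45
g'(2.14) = -7.74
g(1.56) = 3.00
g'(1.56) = 0.19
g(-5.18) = 1.20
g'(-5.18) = 6.98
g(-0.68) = -3.12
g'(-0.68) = -4.02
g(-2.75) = -4.24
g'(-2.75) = 3.43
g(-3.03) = -4.93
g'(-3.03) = 1.25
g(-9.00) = -4.12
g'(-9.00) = 3.58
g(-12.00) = -2.96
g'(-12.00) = 6.89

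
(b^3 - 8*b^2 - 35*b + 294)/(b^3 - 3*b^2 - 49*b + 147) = (b^2 - b - 42)/(b^2 + 4*b - 21)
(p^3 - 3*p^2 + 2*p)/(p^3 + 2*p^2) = (p^2 - 3*p + 2)/(p*(p + 2))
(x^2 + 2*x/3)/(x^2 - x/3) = (3*x + 2)/(3*x - 1)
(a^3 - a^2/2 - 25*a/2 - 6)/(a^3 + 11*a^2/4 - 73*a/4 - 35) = 2*(2*a^2 + 7*a + 3)/(4*a^2 + 27*a + 35)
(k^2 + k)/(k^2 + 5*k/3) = 3*(k + 1)/(3*k + 5)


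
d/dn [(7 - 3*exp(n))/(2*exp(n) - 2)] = -1/(2*sinh(n/2)^2)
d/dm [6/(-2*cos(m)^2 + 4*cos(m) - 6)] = 6*(1 - cos(m))*sin(m)/(cos(m)^2 - 2*cos(m) + 3)^2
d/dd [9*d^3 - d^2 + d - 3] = 27*d^2 - 2*d + 1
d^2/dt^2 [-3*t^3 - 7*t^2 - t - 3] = -18*t - 14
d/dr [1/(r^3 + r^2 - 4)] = r*(-3*r - 2)/(r^3 + r^2 - 4)^2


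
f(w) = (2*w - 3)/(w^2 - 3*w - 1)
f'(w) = (3 - 2*w)*(2*w - 3)/(w^2 - 3*w - 1)^2 + 2/(w^2 - 3*w - 1) = (-2*w^2 + 6*w - 11)/(w^4 - 6*w^3 + 7*w^2 + 6*w + 1)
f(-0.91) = -1.88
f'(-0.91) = -2.77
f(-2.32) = -0.67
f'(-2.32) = -0.28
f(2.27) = -0.58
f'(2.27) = -1.09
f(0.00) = 3.00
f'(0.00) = -11.00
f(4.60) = 0.97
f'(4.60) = -0.64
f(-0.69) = -2.83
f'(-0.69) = -6.73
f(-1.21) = -1.32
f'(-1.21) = -1.26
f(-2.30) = -0.68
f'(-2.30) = -0.28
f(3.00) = -3.00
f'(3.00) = -11.00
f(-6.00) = -0.28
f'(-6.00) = -0.04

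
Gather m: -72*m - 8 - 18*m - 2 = -90*m - 10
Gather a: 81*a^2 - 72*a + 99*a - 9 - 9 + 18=81*a^2 + 27*a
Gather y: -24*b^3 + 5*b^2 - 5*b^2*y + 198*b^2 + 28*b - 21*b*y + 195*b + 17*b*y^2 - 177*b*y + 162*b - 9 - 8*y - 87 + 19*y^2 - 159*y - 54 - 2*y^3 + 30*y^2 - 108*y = -24*b^3 + 203*b^2 + 385*b - 2*y^3 + y^2*(17*b + 49) + y*(-5*b^2 - 198*b - 275) - 150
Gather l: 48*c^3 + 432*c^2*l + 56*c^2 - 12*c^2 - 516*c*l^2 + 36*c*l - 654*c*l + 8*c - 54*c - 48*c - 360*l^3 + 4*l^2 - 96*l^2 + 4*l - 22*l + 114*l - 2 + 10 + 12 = 48*c^3 + 44*c^2 - 94*c - 360*l^3 + l^2*(-516*c - 92) + l*(432*c^2 - 618*c + 96) + 20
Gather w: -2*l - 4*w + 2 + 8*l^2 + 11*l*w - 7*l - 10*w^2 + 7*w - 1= 8*l^2 - 9*l - 10*w^2 + w*(11*l + 3) + 1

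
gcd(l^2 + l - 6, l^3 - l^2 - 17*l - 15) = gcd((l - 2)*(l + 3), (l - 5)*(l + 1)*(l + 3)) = l + 3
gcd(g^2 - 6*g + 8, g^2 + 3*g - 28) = g - 4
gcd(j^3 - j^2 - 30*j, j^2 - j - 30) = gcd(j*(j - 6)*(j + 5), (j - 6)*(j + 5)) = j^2 - j - 30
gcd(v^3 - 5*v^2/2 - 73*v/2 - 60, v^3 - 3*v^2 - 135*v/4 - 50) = v^2 - 11*v/2 - 20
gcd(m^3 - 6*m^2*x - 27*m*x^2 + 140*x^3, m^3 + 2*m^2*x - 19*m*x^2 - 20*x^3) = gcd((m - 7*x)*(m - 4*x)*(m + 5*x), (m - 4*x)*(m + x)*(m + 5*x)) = -m^2 - m*x + 20*x^2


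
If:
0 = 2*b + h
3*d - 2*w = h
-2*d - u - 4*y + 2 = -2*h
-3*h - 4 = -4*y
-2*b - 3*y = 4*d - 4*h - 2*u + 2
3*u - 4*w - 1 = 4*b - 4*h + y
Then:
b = 22/25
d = -129/100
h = -44/25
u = 117/50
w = -211/200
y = -8/25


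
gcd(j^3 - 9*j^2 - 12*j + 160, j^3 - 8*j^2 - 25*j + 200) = j^2 - 13*j + 40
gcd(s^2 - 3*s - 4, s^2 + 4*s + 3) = s + 1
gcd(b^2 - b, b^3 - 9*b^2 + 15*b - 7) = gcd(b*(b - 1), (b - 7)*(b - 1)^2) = b - 1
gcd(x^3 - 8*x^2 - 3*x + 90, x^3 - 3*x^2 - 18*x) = x^2 - 3*x - 18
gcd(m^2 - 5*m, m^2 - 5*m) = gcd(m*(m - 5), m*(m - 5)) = m^2 - 5*m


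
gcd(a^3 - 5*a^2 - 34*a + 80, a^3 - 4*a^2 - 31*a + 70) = a^2 + 3*a - 10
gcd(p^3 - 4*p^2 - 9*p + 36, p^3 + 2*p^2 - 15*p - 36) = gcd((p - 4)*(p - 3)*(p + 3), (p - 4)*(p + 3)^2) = p^2 - p - 12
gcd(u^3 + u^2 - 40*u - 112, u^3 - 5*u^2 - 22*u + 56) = u^2 - 3*u - 28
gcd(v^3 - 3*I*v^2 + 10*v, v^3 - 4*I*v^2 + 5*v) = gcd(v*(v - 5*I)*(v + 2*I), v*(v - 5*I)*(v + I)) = v^2 - 5*I*v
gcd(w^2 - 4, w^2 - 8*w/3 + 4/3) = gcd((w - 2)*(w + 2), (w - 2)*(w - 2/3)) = w - 2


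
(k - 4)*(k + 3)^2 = k^3 + 2*k^2 - 15*k - 36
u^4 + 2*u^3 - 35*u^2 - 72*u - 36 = (u - 6)*(u + 1)^2*(u + 6)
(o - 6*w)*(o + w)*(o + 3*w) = o^3 - 2*o^2*w - 21*o*w^2 - 18*w^3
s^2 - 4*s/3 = s*(s - 4/3)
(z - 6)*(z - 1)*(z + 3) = z^3 - 4*z^2 - 15*z + 18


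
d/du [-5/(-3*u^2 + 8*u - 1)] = 10*(4 - 3*u)/(3*u^2 - 8*u + 1)^2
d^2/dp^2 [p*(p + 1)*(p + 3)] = 6*p + 8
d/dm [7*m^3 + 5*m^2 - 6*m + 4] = 21*m^2 + 10*m - 6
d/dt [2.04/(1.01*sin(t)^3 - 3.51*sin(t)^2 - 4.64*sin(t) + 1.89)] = (-6.1812*sin(t)^2 + 14.3208*sin(t) + 9.4656)*cos(t)/(1.01*sin(t)^3 - 3.51*sin(t)^2 - 4.64*sin(t) + 1.89)^2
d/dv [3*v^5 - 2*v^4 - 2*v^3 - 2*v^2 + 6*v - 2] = 15*v^4 - 8*v^3 - 6*v^2 - 4*v + 6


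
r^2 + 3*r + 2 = (r + 1)*(r + 2)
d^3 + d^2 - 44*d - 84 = (d - 7)*(d + 2)*(d + 6)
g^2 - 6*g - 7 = (g - 7)*(g + 1)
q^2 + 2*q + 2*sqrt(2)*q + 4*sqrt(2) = (q + 2)*(q + 2*sqrt(2))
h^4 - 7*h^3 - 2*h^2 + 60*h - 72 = (h - 6)*(h - 2)^2*(h + 3)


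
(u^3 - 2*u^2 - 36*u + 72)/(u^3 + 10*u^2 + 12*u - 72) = (u - 6)/(u + 6)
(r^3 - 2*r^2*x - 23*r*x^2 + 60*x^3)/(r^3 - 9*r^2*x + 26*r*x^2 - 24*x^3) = (-r - 5*x)/(-r + 2*x)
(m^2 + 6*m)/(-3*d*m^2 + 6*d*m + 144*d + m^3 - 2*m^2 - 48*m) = -m/(3*d*m - 24*d - m^2 + 8*m)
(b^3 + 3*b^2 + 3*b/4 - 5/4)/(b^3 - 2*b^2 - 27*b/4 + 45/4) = (2*b^2 + b - 1)/(2*b^2 - 9*b + 9)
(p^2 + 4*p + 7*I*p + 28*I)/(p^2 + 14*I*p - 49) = (p + 4)/(p + 7*I)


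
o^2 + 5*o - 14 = (o - 2)*(o + 7)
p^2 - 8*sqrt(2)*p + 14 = (p - 7*sqrt(2))*(p - sqrt(2))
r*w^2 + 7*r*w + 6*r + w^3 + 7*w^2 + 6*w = (r + w)*(w + 1)*(w + 6)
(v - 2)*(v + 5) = v^2 + 3*v - 10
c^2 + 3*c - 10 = (c - 2)*(c + 5)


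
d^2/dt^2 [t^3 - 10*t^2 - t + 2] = 6*t - 20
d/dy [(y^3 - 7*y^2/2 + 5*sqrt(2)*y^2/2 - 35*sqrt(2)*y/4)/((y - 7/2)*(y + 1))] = (y^2 + 2*y + 5*sqrt(2)/2)/(y^2 + 2*y + 1)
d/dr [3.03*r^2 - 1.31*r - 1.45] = 6.06*r - 1.31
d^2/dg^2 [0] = 0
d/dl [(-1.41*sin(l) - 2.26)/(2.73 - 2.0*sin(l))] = -8.3693*cos(l)/(2.0*sin(l) - 2.73)^2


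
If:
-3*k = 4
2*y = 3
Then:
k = -4/3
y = 3/2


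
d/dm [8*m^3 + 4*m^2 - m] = 24*m^2 + 8*m - 1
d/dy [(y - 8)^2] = 2*y - 16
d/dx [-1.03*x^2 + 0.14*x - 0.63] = 0.14 - 2.06*x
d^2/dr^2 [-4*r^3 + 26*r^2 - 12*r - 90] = 52 - 24*r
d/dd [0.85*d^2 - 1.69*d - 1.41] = 1.7*d - 1.69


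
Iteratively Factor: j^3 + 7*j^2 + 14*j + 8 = (j + 4)*(j^2 + 3*j + 2) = (j + 2)*(j + 4)*(j + 1)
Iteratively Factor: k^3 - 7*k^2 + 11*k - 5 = (k - 5)*(k^2 - 2*k + 1) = (k - 5)*(k - 1)*(k - 1)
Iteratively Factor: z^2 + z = (z)*(z + 1)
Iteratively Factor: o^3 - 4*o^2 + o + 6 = (o + 1)*(o^2 - 5*o + 6) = (o - 2)*(o + 1)*(o - 3)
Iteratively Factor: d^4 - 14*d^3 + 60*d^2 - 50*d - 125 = (d - 5)*(d^3 - 9*d^2 + 15*d + 25) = (d - 5)^2*(d^2 - 4*d - 5) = (d - 5)^3*(d + 1)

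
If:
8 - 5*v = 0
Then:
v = 8/5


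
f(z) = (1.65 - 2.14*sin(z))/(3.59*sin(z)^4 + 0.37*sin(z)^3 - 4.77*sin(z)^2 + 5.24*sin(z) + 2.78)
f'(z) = (1.65 - 2.14*sin(z))*(-14.36*sin(z)^3*cos(z) - 1.11*sin(z)^2*cos(z) + 9.54*sin(z)*cos(z) - 5.24*cos(z))/(3.59*sin(z)^4 + 0.37*sin(z)^3 - 4.77*sin(z)^2 + 5.24*sin(z) + 2.78)^2 - 2.14*cos(z)/(3.59*sin(z)^4 + 0.37*sin(z)^3 - 4.77*sin(z)^2 + 5.24*sin(z) + 2.78) = (23.0478*sin(z)^4 - 22.1104*sin(z)^3 - 12.0393*sin(z)^2 + 15.741*sin(z) - 14.5952)*cos(z)/(12.8881*sin(z)^8 + 2.6566*sin(z)^7 - 34.1117*sin(z)^6 + 34.0934*sin(z)^5 + 46.5909*sin(z)^4 - 47.9324*sin(z)^3 + 0.936400000000006*sin(z)^2 + 29.1344*sin(z) + 7.7284)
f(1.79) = -0.06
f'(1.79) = 0.05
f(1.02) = -0.03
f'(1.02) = -0.17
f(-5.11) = -0.05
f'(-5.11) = -0.10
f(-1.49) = -0.94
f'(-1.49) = 0.01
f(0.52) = 0.13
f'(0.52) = -0.48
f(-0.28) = 2.29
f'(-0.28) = -19.25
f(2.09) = -0.03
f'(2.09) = 0.16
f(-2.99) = 1.05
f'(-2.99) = 4.80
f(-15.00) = -1.45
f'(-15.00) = 3.38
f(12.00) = -2.40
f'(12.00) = -13.18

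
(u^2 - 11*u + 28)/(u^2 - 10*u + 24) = (u - 7)/(u - 6)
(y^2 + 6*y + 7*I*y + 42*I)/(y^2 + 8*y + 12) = (y + 7*I)/(y + 2)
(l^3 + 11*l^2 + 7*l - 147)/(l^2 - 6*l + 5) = (l^3 + 11*l^2 + 7*l - 147)/(l^2 - 6*l + 5)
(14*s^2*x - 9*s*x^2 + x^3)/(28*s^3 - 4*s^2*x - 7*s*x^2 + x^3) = x/(2*s + x)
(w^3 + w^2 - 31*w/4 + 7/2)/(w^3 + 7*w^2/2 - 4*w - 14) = (w - 1/2)/(w + 2)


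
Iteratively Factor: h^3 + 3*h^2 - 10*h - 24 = (h + 2)*(h^2 + h - 12) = (h - 3)*(h + 2)*(h + 4)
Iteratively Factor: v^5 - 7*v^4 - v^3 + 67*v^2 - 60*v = (v - 4)*(v^4 - 3*v^3 - 13*v^2 + 15*v) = v*(v - 4)*(v^3 - 3*v^2 - 13*v + 15) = v*(v - 5)*(v - 4)*(v^2 + 2*v - 3) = v*(v - 5)*(v - 4)*(v - 1)*(v + 3)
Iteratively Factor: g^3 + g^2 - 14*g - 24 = (g + 3)*(g^2 - 2*g - 8) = (g - 4)*(g + 3)*(g + 2)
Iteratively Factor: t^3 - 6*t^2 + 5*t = (t - 1)*(t^2 - 5*t) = t*(t - 1)*(t - 5)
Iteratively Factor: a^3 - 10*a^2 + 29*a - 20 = (a - 5)*(a^2 - 5*a + 4) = (a - 5)*(a - 1)*(a - 4)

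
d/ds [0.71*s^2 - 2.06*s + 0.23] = 1.42*s - 2.06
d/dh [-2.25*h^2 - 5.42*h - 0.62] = -4.5*h - 5.42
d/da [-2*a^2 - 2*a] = -4*a - 2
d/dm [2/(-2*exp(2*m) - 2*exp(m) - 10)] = (2*exp(m) + 1)*exp(m)/(exp(2*m) + exp(m) + 5)^2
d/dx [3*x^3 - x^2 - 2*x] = 9*x^2 - 2*x - 2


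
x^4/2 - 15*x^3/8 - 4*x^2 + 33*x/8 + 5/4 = (x/2 + 1)*(x - 5)*(x - 1)*(x + 1/4)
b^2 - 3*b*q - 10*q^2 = (b - 5*q)*(b + 2*q)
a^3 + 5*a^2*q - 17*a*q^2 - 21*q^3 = (a - 3*q)*(a + q)*(a + 7*q)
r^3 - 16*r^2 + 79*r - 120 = (r - 8)*(r - 5)*(r - 3)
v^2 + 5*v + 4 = (v + 1)*(v + 4)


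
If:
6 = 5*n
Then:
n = 6/5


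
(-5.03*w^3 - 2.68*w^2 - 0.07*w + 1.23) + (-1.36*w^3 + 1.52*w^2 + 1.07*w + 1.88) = -6.39*w^3 - 1.16*w^2 + 1.0*w + 3.11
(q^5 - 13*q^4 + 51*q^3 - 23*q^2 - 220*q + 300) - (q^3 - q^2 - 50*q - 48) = q^5 - 13*q^4 + 50*q^3 - 22*q^2 - 170*q + 348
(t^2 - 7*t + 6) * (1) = t^2 - 7*t + 6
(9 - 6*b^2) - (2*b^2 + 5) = 4 - 8*b^2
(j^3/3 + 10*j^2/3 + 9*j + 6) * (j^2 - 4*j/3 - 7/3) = j^5/3 + 26*j^4/9 + 34*j^3/9 - 124*j^2/9 - 29*j - 14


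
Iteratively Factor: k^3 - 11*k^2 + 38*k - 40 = (k - 4)*(k^2 - 7*k + 10) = (k - 4)*(k - 2)*(k - 5)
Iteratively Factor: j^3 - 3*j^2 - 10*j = (j - 5)*(j^2 + 2*j) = (j - 5)*(j + 2)*(j)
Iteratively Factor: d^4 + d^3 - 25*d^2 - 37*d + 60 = (d + 4)*(d^3 - 3*d^2 - 13*d + 15) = (d - 1)*(d + 4)*(d^2 - 2*d - 15) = (d - 5)*(d - 1)*(d + 4)*(d + 3)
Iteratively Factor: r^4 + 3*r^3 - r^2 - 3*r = (r + 1)*(r^3 + 2*r^2 - 3*r) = r*(r + 1)*(r^2 + 2*r - 3) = r*(r + 1)*(r + 3)*(r - 1)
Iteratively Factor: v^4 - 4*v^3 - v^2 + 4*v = (v - 4)*(v^3 - v) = v*(v - 4)*(v^2 - 1) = v*(v - 4)*(v - 1)*(v + 1)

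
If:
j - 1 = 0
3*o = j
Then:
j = 1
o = 1/3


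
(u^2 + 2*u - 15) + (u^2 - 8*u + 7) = 2*u^2 - 6*u - 8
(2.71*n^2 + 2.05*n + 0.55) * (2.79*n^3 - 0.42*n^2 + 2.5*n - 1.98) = 7.5609*n^5 + 4.5813*n^4 + 7.4485*n^3 - 0.4718*n^2 - 2.684*n - 1.089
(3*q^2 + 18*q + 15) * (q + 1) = 3*q^3 + 21*q^2 + 33*q + 15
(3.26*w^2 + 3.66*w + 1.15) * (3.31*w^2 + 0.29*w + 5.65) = 10.7906*w^4 + 13.06*w^3 + 23.2869*w^2 + 21.0125*w + 6.4975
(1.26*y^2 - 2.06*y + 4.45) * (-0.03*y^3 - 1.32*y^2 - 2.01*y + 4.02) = -0.0378*y^5 - 1.6014*y^4 + 0.0531000000000001*y^3 + 3.3318*y^2 - 17.2257*y + 17.889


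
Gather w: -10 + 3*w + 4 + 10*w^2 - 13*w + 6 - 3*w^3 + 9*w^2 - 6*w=-3*w^3 + 19*w^2 - 16*w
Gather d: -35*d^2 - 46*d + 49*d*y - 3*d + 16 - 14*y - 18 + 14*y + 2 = -35*d^2 + d*(49*y - 49)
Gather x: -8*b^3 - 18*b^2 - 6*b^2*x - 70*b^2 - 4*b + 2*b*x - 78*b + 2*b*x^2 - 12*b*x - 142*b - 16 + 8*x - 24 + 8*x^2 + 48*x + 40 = -8*b^3 - 88*b^2 - 224*b + x^2*(2*b + 8) + x*(-6*b^2 - 10*b + 56)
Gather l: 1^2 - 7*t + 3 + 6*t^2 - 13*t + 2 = 6*t^2 - 20*t + 6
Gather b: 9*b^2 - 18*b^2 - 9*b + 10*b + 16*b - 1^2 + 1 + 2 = -9*b^2 + 17*b + 2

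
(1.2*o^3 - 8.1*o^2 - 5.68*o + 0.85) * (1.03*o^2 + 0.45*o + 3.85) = 1.236*o^5 - 7.803*o^4 - 4.8754*o^3 - 32.8655*o^2 - 21.4855*o + 3.2725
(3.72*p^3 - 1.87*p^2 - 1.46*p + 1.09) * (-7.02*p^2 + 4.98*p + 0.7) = -26.1144*p^5 + 31.653*p^4 + 3.5406*p^3 - 16.2316*p^2 + 4.4062*p + 0.763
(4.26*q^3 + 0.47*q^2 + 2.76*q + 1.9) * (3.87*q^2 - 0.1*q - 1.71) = 16.4862*q^5 + 1.3929*q^4 + 3.3496*q^3 + 6.2733*q^2 - 4.9096*q - 3.249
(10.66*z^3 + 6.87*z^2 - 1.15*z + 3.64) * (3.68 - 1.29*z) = -13.7514*z^4 + 30.3665*z^3 + 26.7651*z^2 - 8.9276*z + 13.3952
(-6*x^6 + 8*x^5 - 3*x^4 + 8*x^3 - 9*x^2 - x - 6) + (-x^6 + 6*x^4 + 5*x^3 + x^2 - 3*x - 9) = -7*x^6 + 8*x^5 + 3*x^4 + 13*x^3 - 8*x^2 - 4*x - 15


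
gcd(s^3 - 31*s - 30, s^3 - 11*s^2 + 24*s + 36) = s^2 - 5*s - 6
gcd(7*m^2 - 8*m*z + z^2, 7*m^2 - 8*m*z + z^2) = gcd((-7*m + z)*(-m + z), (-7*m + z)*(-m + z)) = 7*m^2 - 8*m*z + z^2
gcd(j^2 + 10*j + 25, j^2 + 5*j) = j + 5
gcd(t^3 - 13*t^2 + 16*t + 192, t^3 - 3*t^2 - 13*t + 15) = t + 3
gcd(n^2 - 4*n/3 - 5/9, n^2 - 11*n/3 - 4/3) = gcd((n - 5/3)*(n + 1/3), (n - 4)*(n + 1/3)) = n + 1/3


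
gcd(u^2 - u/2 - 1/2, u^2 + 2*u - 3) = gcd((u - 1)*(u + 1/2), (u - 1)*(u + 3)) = u - 1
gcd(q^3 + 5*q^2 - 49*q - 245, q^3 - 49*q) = q^2 - 49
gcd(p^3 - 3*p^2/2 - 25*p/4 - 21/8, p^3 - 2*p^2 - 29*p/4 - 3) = p^2 + 2*p + 3/4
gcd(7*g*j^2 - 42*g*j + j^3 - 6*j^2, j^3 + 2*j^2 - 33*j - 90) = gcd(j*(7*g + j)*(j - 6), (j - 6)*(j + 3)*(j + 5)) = j - 6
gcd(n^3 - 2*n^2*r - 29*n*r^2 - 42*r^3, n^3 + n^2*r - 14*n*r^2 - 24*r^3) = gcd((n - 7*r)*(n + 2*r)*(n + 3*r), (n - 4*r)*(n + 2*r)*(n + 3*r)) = n^2 + 5*n*r + 6*r^2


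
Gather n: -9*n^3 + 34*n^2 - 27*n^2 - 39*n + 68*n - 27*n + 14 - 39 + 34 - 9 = -9*n^3 + 7*n^2 + 2*n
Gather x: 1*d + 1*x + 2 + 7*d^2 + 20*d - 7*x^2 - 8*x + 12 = 7*d^2 + 21*d - 7*x^2 - 7*x + 14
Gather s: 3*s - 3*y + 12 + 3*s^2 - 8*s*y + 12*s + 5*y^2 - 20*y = 3*s^2 + s*(15 - 8*y) + 5*y^2 - 23*y + 12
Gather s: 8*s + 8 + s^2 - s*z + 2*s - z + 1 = s^2 + s*(10 - z) - z + 9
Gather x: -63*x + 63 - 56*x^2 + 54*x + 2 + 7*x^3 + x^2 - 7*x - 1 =7*x^3 - 55*x^2 - 16*x + 64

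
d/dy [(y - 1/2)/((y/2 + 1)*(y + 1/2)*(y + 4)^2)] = 2*(-12*y^3 - 28*y^2 + 27*y + 40)/(4*y^7 + 68*y^6 + 465*y^5 + 1632*y^4 + 3108*y^3 + 3120*y^2 + 1472*y + 256)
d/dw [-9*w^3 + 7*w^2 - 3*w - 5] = -27*w^2 + 14*w - 3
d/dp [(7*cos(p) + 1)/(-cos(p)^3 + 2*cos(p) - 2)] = (-21*cos(p) - 3*cos(2*p) - 7*cos(3*p) + 29)*sin(p)/(2*(cos(p)^3 - 2*cos(p) + 2)^2)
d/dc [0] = 0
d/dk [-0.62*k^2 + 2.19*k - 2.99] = 2.19 - 1.24*k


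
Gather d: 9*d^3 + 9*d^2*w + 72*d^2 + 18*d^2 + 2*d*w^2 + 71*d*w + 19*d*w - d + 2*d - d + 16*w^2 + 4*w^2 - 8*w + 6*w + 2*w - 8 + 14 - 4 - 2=9*d^3 + d^2*(9*w + 90) + d*(2*w^2 + 90*w) + 20*w^2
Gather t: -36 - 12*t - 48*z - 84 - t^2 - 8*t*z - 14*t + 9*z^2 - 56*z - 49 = -t^2 + t*(-8*z - 26) + 9*z^2 - 104*z - 169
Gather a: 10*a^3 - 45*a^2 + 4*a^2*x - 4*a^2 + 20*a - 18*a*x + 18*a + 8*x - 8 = 10*a^3 + a^2*(4*x - 49) + a*(38 - 18*x) + 8*x - 8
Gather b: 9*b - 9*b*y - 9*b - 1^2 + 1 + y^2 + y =-9*b*y + y^2 + y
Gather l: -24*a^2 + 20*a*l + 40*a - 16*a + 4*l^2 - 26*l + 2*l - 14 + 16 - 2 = -24*a^2 + 24*a + 4*l^2 + l*(20*a - 24)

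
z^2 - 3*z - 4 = (z - 4)*(z + 1)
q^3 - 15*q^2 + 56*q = q*(q - 8)*(q - 7)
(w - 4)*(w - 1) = w^2 - 5*w + 4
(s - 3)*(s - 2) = s^2 - 5*s + 6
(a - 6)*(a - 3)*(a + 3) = a^3 - 6*a^2 - 9*a + 54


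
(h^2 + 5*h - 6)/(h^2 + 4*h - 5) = (h + 6)/(h + 5)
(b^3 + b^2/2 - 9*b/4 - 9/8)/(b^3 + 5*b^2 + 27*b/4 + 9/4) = (b - 3/2)/(b + 3)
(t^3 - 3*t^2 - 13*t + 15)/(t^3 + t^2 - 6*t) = (t^2 - 6*t + 5)/(t*(t - 2))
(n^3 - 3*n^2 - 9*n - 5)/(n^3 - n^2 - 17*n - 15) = (n + 1)/(n + 3)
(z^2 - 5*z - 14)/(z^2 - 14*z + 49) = (z + 2)/(z - 7)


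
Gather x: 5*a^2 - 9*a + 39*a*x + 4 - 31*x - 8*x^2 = 5*a^2 - 9*a - 8*x^2 + x*(39*a - 31) + 4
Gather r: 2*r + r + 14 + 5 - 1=3*r + 18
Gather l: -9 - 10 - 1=-20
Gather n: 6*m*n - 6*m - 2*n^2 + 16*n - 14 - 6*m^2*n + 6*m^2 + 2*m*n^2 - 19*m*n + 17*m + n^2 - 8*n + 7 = 6*m^2 + 11*m + n^2*(2*m - 1) + n*(-6*m^2 - 13*m + 8) - 7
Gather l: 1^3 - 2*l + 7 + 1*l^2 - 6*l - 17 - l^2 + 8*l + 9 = 0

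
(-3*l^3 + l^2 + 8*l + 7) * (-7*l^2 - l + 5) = 21*l^5 - 4*l^4 - 72*l^3 - 52*l^2 + 33*l + 35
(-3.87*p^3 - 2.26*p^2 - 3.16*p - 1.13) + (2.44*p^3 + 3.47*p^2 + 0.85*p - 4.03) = -1.43*p^3 + 1.21*p^2 - 2.31*p - 5.16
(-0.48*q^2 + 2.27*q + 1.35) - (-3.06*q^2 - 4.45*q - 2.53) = 2.58*q^2 + 6.72*q + 3.88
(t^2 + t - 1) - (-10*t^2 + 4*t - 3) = 11*t^2 - 3*t + 2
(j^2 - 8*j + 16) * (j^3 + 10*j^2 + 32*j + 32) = j^5 + 2*j^4 - 32*j^3 - 64*j^2 + 256*j + 512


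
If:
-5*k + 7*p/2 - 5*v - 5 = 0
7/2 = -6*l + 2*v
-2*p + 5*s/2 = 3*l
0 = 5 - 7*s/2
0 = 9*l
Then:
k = -3/2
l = 0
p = 25/14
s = 10/7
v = 7/4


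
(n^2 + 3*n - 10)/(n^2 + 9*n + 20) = (n - 2)/(n + 4)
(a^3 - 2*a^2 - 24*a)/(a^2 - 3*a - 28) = a*(a - 6)/(a - 7)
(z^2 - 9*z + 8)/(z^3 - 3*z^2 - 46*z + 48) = 1/(z + 6)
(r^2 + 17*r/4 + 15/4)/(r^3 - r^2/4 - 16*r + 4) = (4*r^2 + 17*r + 15)/(4*r^3 - r^2 - 64*r + 16)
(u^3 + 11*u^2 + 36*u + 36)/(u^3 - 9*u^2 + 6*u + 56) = (u^2 + 9*u + 18)/(u^2 - 11*u + 28)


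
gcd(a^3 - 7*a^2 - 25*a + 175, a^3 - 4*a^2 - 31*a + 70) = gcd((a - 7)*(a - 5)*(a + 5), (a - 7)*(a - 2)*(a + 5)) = a^2 - 2*a - 35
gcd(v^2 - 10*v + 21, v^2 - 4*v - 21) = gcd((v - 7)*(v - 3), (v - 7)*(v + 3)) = v - 7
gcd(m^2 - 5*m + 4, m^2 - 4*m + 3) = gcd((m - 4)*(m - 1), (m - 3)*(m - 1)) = m - 1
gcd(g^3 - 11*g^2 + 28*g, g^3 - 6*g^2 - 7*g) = g^2 - 7*g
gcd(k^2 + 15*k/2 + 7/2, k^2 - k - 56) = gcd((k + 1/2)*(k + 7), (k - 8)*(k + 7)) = k + 7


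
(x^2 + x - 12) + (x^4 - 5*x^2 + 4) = x^4 - 4*x^2 + x - 8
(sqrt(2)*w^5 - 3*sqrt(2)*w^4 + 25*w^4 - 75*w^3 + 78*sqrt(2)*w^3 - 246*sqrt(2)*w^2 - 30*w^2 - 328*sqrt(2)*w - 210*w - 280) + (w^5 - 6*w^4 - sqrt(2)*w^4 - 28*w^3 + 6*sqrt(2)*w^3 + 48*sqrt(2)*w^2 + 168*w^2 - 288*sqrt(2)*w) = w^5 + sqrt(2)*w^5 - 4*sqrt(2)*w^4 + 19*w^4 - 103*w^3 + 84*sqrt(2)*w^3 - 198*sqrt(2)*w^2 + 138*w^2 - 616*sqrt(2)*w - 210*w - 280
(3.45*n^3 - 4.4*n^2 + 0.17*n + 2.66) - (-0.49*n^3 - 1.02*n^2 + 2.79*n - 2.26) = 3.94*n^3 - 3.38*n^2 - 2.62*n + 4.92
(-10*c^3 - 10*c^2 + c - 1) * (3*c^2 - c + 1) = -30*c^5 - 20*c^4 + 3*c^3 - 14*c^2 + 2*c - 1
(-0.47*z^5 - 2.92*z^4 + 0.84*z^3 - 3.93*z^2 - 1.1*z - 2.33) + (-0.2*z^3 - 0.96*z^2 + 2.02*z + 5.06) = -0.47*z^5 - 2.92*z^4 + 0.64*z^3 - 4.89*z^2 + 0.92*z + 2.73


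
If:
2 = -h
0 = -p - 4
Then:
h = -2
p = -4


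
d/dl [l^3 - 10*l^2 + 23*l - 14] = 3*l^2 - 20*l + 23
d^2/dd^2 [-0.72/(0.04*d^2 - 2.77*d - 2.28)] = (-0.002304*d^2 + 0.159552*d + 0.72*(0.08*d - 2.77)*(0.16*d - 5.54) + 0.131328)/(-0.04*d^2 + 2.77*d + 2.28)^3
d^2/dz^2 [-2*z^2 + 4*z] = -4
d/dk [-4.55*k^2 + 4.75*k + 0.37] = 4.75 - 9.1*k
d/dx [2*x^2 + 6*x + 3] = 4*x + 6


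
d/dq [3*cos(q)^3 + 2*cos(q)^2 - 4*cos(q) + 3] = (-9*cos(q)^2 - 4*cos(q) + 4)*sin(q)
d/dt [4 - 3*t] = -3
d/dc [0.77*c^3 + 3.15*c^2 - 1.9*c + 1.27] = 2.31*c^2 + 6.3*c - 1.9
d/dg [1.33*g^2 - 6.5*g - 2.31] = 2.66*g - 6.5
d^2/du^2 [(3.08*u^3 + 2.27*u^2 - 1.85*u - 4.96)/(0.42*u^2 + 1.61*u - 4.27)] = (8.88178419700125e-16*u^5 + 23.292052*u^3 - 107.868012*u^2 + 296.91354*u + 13.836816)/(0.074088*u^6 + 0.852012*u^5 + 1.006362*u^4 - 13.150963*u^3 - 10.231347*u^2 + 88.064907*u - 77.854483)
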